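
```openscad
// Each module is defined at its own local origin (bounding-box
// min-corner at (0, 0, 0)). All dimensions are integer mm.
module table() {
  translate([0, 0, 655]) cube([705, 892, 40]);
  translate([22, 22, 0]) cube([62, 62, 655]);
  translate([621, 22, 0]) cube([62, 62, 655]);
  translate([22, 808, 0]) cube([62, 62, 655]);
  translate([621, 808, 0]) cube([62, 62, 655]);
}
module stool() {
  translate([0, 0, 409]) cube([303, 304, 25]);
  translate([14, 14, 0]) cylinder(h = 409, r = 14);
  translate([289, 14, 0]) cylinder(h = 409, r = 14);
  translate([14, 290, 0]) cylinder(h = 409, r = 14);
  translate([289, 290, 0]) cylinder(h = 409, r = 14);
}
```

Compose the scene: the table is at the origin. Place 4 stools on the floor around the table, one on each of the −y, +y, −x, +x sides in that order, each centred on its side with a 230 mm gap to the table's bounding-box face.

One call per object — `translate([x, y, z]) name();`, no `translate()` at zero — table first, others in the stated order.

table();
translate([201, -534, 0]) stool();
translate([201, 1122, 0]) stool();
translate([-533, 294, 0]) stool();
translate([935, 294, 0]) stool();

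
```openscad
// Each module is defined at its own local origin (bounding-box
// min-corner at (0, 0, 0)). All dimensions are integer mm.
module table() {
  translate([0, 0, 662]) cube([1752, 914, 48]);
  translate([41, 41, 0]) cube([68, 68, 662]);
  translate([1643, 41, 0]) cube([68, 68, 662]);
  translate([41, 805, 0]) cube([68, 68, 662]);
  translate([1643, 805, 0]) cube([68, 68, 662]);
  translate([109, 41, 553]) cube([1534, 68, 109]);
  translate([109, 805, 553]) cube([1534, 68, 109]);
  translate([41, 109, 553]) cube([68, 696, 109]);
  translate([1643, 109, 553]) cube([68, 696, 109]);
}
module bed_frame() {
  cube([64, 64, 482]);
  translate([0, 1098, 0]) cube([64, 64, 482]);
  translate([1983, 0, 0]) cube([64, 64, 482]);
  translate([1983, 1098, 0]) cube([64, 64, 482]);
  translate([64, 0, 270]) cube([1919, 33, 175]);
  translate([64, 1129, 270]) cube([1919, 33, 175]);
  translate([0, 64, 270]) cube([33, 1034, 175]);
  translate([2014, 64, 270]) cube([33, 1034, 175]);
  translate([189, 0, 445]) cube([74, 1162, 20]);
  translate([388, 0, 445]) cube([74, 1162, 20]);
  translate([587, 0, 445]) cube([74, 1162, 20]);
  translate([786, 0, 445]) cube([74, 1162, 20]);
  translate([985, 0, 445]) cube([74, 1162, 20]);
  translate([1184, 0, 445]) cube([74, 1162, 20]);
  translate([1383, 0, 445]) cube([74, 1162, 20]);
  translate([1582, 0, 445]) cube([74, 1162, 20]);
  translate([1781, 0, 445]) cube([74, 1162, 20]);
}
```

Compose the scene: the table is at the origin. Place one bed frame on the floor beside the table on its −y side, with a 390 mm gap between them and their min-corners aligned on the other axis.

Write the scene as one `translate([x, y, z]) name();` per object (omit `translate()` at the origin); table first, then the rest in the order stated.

table();
translate([0, -1552, 0]) bed_frame();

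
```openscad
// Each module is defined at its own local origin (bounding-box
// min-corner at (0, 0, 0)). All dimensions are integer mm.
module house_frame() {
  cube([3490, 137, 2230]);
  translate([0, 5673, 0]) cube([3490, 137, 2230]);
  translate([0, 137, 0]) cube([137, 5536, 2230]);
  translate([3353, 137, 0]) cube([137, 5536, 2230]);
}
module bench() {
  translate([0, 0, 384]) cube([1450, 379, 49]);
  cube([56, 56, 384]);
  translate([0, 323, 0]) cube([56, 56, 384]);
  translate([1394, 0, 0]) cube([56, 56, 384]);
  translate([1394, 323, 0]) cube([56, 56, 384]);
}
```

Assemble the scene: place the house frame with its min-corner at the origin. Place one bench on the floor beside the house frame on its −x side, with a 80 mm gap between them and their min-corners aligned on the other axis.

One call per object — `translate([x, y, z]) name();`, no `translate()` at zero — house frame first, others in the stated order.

house_frame();
translate([-1530, 0, 0]) bench();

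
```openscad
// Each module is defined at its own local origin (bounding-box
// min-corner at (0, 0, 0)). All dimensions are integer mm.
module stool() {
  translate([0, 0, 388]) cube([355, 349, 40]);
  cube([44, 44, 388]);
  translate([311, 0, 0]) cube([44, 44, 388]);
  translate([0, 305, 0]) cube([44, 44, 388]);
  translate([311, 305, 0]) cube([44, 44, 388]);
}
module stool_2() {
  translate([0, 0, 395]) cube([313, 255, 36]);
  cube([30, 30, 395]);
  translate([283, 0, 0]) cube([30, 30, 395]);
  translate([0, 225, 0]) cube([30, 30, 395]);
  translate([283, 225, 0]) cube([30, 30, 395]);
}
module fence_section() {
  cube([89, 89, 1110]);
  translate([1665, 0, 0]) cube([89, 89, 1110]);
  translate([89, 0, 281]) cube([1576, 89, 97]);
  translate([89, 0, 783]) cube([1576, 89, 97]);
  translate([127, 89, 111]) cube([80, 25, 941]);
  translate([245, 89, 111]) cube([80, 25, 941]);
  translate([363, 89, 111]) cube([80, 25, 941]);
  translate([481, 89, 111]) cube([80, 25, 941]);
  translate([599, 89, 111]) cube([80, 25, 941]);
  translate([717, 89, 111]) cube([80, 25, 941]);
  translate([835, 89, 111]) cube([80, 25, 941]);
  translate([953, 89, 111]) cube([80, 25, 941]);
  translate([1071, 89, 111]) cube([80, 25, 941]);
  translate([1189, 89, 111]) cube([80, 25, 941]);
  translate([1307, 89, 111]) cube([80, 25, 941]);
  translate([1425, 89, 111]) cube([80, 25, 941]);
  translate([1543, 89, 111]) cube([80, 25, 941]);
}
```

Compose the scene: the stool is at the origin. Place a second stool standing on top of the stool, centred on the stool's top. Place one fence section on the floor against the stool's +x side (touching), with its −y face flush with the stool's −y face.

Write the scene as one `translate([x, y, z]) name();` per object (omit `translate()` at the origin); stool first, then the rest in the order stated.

stool();
translate([21, 47, 428]) stool_2();
translate([355, 0, 0]) fence_section();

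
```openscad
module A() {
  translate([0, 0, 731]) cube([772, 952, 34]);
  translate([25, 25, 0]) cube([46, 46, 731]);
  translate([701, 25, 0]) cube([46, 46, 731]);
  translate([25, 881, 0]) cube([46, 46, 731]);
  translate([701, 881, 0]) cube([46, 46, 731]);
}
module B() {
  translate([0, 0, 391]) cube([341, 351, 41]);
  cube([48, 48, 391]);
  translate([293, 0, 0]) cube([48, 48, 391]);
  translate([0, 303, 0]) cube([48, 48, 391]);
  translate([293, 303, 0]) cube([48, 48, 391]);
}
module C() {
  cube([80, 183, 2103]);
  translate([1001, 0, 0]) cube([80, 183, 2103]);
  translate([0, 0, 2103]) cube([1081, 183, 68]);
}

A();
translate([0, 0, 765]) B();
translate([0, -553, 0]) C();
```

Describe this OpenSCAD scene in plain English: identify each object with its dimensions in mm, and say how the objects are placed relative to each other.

A is a rectangular dining table. The top is 772×952×34 mm with its upper surface at z = 765 mm. It stands on four 46×46 mm square legs, each inset 25 mm from the nearest pair of top edges, running from the floor to the underside of the top.

B is a simple wooden stool: a rectangular seat 341 mm (x) by 351 mm (y), 41 mm thick, top face at z = 432 mm, on four square legs, each 48×48 mm in cross-section. The legs rest on z = 0, each flush with a corner of the seat.

C is a door frame. The clear opening is 921 mm wide and 2103 mm high. Two 80 mm wide jambs, 183 mm deep, stand either side of the opening from the floor to the top of the opening. A 68 mm thick head sits across the top of both jambs, spanning the full outside width of the frame.

The stool is on top of the table. The door frame is on the floor beside the table on its −y side.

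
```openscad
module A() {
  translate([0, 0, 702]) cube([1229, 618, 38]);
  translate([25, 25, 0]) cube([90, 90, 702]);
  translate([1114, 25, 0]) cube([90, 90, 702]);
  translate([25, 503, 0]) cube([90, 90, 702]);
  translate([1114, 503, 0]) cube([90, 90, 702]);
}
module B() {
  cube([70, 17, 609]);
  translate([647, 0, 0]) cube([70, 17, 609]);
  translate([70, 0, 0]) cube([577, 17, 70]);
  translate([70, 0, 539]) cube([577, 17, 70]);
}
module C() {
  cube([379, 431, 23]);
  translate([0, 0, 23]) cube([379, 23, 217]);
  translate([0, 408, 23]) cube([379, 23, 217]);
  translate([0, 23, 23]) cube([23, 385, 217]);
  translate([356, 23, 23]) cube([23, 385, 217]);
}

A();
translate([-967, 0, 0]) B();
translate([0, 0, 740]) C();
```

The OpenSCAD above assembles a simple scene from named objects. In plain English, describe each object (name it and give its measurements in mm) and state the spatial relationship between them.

A is a table: top 1229 mm (x) × 618 mm (y), 38 mm thick, upper face at z = 740 mm, on four 90×90 mm square legs, each inset 25 mm from the nearest pair of top edges, running from z = 0 to the bottom of the top.

B is a rectangular picture frame lying in the x–z plane (depth along y). The opening is 577 mm wide (x) by 469 mm tall (z), surrounded by a border 70 mm wide on all four sides. The frame is 17 mm deep and is made of two full-height vertical stiles with two horizontal rails fitted between them.

C is an open storage box with external size 379×431×240 mm and wall thickness 23 mm (the base is also 23 mm thick). The base covers the whole footprint; the four walls stand on the base, with the y-facing walls full-width and the x-facing walls fitting between their inner faces.

The picture frame is on the floor beside the table on its −x side. The open box is on top of the table.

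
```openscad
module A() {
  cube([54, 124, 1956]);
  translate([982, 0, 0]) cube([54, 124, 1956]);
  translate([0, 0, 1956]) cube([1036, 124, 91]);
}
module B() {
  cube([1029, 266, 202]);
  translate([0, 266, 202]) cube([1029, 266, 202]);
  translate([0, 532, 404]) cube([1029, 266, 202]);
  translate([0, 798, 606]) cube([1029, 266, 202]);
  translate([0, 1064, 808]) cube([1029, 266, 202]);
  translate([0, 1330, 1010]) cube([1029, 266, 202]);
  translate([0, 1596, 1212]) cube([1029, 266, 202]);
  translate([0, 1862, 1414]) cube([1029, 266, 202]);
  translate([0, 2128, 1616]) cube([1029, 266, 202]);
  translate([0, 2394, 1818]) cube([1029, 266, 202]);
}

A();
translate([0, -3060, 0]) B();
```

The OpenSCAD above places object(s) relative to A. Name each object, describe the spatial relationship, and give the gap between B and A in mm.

The staircase's nearest face is 400 mm from the door frame's −y face.

A is a door frame. B is a staircase. The staircase is on the floor beside the door frame on its −y side. The gap between the staircase and the door frame is 400 mm.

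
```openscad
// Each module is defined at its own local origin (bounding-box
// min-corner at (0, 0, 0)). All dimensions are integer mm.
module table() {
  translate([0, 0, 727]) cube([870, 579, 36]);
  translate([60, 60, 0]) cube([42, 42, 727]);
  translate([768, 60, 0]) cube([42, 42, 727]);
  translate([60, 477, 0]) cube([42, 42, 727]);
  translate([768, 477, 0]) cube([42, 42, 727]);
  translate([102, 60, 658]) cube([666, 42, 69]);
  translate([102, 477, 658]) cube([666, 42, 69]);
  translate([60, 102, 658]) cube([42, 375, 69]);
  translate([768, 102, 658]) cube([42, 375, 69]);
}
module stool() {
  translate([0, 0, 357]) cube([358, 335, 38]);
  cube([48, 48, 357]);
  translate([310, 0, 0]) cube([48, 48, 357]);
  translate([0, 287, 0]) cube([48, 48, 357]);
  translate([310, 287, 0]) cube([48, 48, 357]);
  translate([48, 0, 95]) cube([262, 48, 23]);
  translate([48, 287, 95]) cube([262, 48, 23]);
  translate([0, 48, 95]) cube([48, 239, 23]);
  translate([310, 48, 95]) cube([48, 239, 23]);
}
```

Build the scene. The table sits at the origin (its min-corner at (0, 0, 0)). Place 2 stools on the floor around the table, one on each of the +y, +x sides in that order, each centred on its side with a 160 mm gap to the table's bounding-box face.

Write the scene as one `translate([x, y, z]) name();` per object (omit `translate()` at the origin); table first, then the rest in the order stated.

table();
translate([256, 739, 0]) stool();
translate([1030, 122, 0]) stool();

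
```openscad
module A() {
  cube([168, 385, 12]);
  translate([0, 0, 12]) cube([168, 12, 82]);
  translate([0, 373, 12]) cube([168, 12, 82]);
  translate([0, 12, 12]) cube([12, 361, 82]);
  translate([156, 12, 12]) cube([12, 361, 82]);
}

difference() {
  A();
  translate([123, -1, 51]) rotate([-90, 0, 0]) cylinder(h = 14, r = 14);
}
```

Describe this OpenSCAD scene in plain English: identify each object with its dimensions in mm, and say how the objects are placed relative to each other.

A is an open-topped rectangular box: outside dimensions 168×385×94 mm, with a uniform wall and base thickness of 12 mm. The base is a full 168×385 slab on the floor; four walls sit on top of the base. The front and back walls (the −y and +y sides) span the full width; the two side walls fit between them.

The open box has a circular hole of radius 14 mm through its front wall, centred at (x = 123, z = 51).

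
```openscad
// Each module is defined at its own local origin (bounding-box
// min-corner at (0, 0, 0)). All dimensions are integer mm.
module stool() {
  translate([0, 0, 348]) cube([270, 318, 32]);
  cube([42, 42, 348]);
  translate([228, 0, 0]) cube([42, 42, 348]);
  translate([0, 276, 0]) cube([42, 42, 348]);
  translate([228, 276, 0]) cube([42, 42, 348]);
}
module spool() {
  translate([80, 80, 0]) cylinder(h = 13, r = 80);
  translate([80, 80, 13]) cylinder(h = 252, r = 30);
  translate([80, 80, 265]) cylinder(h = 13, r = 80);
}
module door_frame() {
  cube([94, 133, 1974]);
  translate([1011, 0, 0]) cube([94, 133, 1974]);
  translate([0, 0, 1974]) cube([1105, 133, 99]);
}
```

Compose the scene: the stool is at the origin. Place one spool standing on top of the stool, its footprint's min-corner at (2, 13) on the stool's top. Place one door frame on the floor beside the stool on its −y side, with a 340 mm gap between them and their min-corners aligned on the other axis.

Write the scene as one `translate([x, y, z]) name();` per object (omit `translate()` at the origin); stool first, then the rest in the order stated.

stool();
translate([2, 13, 380]) spool();
translate([0, -473, 0]) door_frame();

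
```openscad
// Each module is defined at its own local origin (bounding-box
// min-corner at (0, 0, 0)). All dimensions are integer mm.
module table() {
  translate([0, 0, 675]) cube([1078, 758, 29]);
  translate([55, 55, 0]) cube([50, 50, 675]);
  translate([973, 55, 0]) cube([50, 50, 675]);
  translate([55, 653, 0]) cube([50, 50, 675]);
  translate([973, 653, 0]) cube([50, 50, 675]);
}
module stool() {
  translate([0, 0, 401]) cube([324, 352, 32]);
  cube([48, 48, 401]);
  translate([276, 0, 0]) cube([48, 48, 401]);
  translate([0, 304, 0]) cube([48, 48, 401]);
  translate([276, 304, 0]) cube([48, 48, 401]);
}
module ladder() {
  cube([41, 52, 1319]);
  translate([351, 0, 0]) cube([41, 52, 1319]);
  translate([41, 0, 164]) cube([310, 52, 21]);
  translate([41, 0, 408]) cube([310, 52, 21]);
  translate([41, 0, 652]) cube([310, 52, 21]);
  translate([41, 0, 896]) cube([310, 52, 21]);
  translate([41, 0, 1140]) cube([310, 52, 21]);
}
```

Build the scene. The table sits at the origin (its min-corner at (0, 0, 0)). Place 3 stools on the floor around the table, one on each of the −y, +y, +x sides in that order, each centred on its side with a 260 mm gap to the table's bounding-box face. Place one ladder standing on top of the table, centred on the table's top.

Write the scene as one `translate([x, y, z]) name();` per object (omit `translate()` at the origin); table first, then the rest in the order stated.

table();
translate([377, -612, 0]) stool();
translate([377, 1018, 0]) stool();
translate([1338, 203, 0]) stool();
translate([343, 353, 704]) ladder();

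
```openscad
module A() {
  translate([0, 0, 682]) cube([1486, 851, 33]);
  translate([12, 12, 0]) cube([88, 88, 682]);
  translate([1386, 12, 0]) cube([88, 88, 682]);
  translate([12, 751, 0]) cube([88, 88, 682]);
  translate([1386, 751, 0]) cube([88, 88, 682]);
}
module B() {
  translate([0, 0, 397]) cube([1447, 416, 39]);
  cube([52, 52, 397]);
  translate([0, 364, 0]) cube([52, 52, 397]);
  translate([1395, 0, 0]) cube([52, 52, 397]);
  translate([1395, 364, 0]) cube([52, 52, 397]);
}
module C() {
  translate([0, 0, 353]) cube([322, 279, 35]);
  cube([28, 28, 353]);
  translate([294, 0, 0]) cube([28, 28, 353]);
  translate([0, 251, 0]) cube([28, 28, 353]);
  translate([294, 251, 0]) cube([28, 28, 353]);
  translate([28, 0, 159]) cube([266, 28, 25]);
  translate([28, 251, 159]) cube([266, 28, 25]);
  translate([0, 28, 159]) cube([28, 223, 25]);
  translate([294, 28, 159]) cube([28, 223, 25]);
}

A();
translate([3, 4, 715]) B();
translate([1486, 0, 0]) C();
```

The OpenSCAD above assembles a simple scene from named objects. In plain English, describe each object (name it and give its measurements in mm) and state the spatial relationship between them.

A is a rectangular dining table. The top is 1486×851×33 mm with its upper surface at z = 715 mm. It stands on four 88×88 mm square legs, each inset 12 mm from the nearest pair of top edges, running from the floor to the underside of the top.

B is a bench: a 1447×416 mm seat slab, 39 mm thick, top at z = 436 mm, on four 52×52 mm square legs flush with the seat corners and standing on z = 0.

C is a four-legged stool. The seat is 322×279 mm, 35 mm thick, top at z = 388 mm. It stands on four square legs, each 28×28 mm in cross-section, from z = 0 to the seat underside, each flush with a corner of the seat. Four stretchers, 28 mm wide and 25 mm tall, connect adjacent legs with their undersides at z = 159 mm, each running between the inner faces of the legs it joins and aligned with the legs' outer faces on the other axis.

The bench is on top of the table. The stool is against the table's +x side, with their −y faces flush.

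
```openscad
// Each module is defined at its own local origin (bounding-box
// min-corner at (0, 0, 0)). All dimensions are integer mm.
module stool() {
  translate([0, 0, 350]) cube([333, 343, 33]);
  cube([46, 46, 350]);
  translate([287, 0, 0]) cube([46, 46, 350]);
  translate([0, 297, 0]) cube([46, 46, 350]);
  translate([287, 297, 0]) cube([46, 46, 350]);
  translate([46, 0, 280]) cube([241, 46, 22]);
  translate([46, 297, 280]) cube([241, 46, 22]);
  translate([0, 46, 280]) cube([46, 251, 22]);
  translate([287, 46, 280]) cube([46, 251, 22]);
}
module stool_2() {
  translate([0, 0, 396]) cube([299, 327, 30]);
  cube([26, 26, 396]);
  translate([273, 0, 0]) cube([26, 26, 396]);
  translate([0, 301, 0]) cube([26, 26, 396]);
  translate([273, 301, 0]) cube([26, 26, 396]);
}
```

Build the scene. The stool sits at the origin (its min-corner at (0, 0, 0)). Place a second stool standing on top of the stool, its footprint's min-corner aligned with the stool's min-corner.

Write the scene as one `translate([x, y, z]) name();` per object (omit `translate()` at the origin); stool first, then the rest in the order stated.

stool();
translate([0, 0, 383]) stool_2();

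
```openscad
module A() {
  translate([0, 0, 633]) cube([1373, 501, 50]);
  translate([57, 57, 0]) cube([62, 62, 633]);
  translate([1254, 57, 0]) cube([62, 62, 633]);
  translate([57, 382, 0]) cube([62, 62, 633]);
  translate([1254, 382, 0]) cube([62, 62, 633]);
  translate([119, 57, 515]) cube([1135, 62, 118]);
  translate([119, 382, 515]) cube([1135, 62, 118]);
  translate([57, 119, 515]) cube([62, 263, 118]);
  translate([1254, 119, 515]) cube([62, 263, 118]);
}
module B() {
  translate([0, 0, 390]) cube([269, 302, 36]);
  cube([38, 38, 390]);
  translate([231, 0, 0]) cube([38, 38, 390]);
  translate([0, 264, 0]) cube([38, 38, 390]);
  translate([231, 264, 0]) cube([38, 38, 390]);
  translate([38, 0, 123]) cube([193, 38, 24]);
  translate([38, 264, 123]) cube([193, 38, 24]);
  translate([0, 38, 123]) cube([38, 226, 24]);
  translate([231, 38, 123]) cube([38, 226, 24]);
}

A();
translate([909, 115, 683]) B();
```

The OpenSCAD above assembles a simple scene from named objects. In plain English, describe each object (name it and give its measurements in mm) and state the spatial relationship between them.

A is a table: top 1373 mm (x) × 501 mm (y), 50 mm thick, upper face at z = 683 mm, on four 62×62 mm square legs, each inset 57 mm from the nearest pair of top edges, running from z = 0 to the bottom of the top. Four apron rails, 62 mm thick and 118 mm tall, run between adjacent legs with their top edges flush with the underside of the top and their outer faces flush with the legs' outer faces.

B is a four-legged stool. The seat is a 269×302×36 mm slab whose top surface is at z = 426 mm; four square legs, each 38×38 mm in cross-section, run from the floor (z = 0) to the underside of the seat, each flush with a corner of the seat. Four stretchers, 38 mm wide and 24 mm tall, connect adjacent legs with their undersides at z = 123 mm, each running between the inner faces of the legs it joins and aligned with the legs' outer faces on the other axis.

The stool is on top of the table.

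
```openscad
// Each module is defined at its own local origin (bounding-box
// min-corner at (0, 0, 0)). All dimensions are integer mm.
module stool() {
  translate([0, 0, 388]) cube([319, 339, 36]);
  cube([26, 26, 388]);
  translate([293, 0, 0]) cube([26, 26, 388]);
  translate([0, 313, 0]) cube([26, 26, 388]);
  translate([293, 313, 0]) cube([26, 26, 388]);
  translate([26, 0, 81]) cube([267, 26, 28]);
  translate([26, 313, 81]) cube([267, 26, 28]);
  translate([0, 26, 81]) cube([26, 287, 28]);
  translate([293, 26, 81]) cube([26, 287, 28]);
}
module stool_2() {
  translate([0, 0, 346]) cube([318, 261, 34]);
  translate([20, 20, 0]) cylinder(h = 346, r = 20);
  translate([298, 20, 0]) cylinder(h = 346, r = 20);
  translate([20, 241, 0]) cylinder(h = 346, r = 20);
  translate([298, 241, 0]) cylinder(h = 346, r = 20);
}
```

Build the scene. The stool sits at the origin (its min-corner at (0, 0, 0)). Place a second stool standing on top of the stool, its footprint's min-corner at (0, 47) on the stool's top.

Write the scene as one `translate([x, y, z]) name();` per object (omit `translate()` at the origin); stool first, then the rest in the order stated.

stool();
translate([0, 47, 424]) stool_2();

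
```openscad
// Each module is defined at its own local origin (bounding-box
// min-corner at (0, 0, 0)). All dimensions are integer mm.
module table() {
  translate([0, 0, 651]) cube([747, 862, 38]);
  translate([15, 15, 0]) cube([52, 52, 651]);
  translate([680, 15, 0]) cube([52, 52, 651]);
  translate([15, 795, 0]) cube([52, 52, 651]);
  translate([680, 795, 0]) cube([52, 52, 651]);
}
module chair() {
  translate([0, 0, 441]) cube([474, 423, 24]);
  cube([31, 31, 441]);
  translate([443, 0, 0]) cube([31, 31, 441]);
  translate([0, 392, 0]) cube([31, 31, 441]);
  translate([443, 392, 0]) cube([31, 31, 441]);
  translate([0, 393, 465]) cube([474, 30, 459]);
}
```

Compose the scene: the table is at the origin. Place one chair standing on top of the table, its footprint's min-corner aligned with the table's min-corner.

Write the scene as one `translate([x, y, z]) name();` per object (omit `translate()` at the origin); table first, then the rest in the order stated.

table();
translate([0, 0, 689]) chair();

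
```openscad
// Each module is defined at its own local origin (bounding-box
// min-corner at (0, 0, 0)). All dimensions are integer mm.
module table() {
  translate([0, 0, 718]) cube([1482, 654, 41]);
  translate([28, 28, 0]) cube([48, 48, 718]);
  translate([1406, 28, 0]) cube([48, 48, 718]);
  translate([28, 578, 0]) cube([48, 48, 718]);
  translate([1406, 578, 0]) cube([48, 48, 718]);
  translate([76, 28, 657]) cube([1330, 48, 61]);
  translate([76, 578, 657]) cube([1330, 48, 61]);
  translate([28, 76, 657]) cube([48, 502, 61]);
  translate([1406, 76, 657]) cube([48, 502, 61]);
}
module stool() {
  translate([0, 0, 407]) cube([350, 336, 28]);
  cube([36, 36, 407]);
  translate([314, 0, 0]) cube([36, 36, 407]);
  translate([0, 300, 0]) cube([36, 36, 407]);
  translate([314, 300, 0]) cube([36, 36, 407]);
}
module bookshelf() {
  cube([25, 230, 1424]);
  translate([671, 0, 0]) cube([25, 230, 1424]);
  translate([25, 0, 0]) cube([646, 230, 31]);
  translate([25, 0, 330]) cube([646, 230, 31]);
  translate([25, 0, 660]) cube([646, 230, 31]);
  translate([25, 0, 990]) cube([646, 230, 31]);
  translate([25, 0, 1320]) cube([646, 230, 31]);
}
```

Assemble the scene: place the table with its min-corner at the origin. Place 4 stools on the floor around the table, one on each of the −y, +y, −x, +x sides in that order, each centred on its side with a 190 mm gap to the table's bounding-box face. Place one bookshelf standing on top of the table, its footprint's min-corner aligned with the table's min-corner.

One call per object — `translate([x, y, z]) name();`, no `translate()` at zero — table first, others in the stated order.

table();
translate([566, -526, 0]) stool();
translate([566, 844, 0]) stool();
translate([-540, 159, 0]) stool();
translate([1672, 159, 0]) stool();
translate([0, 0, 759]) bookshelf();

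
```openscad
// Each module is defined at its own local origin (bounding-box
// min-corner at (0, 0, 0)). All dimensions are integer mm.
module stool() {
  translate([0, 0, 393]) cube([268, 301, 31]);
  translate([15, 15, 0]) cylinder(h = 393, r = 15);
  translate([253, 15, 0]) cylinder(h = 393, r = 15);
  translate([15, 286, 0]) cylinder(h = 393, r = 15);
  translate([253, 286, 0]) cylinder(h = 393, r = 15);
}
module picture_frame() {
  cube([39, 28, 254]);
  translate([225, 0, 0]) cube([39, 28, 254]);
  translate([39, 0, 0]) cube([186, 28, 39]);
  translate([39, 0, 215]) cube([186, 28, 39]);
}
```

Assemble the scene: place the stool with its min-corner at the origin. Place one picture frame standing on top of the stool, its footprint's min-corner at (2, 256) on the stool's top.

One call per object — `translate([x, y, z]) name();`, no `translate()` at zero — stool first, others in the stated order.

stool();
translate([2, 256, 424]) picture_frame();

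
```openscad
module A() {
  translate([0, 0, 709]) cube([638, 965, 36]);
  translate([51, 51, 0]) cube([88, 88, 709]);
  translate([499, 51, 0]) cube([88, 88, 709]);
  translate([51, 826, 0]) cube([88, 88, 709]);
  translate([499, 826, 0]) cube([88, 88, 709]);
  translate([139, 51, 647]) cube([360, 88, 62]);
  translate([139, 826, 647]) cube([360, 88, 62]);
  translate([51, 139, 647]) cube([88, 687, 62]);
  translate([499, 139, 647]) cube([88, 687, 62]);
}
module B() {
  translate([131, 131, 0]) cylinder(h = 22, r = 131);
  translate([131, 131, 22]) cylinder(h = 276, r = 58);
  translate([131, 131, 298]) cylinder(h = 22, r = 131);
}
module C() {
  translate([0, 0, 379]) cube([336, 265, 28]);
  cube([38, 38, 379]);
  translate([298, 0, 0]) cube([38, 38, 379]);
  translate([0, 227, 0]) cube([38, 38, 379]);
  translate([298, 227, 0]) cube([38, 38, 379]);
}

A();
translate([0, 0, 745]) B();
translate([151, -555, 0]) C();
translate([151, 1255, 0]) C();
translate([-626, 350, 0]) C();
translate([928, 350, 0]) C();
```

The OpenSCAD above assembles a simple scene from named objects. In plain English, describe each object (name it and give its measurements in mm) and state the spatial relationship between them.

A is a table: top 638 mm (x) × 965 mm (y), 36 mm thick, upper face at z = 745 mm, on four 88×88 mm square legs, each inset 51 mm from the nearest pair of top edges, running from z = 0 to the bottom of the top. Four apron rails, 88 mm thick and 62 mm tall, run between adjacent legs with their top edges flush with the underside of the top and their outer faces flush with the legs' outer faces.

B is a spool: two coaxial disc flanges of radius 131 mm and thickness 22 mm, joined by a core cylinder of radius 58 mm and height 276 mm. The lower flange rests on z = 0 and the three cylinders share a vertical axis.

C is a simple wooden stool: a rectangular seat 336 mm (x) by 265 mm (y), 28 mm thick, top face at z = 407 mm, on four square legs, each 38×38 mm in cross-section. The legs rest on z = 0, each flush with a corner of the seat.

The spool is on top of the table. Four stools sit around the table at the −y, +y, −x, +x sides.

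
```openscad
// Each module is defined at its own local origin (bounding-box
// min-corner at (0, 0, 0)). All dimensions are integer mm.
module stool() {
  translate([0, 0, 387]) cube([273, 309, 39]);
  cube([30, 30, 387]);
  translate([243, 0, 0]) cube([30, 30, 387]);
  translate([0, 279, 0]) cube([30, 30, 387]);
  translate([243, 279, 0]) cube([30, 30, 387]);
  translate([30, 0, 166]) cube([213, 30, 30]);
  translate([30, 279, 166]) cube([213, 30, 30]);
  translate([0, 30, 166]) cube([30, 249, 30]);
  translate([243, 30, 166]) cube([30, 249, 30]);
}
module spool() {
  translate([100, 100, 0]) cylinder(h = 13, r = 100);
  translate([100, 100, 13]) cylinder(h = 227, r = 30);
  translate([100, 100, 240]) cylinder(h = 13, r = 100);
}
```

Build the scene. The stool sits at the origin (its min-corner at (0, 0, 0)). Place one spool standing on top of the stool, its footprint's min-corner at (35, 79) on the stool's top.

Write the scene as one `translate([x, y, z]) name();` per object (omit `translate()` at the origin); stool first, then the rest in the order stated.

stool();
translate([35, 79, 426]) spool();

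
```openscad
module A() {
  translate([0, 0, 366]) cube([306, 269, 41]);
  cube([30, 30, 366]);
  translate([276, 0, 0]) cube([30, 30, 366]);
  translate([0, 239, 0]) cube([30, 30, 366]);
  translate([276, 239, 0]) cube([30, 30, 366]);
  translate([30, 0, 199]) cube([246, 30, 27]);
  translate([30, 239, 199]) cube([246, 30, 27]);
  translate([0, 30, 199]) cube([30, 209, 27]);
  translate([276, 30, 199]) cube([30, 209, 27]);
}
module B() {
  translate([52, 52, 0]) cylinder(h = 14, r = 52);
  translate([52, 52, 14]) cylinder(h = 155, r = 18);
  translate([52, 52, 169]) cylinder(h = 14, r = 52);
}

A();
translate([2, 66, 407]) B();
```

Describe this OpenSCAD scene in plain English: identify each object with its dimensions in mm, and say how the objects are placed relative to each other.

A is a simple wooden stool: a rectangular seat 306 mm (x) by 269 mm (y), 41 mm thick, top face at z = 407 mm, on four square legs, each 30×30 mm in cross-section. The legs rest on z = 0, each flush with a corner of the seat. Four stretchers, 30 mm wide and 27 mm tall, connect adjacent legs with their undersides at z = 199 mm, each running between the inner faces of the legs it joins and aligned with the legs' outer faces on the other axis.

B is a spool: two coaxial disc flanges of radius 52 mm and thickness 14 mm, joined by a core cylinder of radius 18 mm and height 155 mm. The lower flange rests on z = 0 and the three cylinders share a vertical axis.

The spool is on top of the stool.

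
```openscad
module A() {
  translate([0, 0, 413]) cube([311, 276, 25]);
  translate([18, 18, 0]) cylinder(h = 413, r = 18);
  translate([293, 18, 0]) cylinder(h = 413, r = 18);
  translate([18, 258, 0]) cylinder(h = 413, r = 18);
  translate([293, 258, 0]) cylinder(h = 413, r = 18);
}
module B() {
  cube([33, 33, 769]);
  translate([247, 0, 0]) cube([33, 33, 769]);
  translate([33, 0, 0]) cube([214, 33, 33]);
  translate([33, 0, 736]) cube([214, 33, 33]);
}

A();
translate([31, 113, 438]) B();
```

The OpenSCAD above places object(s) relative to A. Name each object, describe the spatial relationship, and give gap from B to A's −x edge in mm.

The picture frame's min-x is at 31; the stool's min-x is 0; gap = 31 mm.

A is a stool. B is a picture frame. The picture frame is on top of the stool. The gap from the picture frame to the stool's −x edge is 31 mm.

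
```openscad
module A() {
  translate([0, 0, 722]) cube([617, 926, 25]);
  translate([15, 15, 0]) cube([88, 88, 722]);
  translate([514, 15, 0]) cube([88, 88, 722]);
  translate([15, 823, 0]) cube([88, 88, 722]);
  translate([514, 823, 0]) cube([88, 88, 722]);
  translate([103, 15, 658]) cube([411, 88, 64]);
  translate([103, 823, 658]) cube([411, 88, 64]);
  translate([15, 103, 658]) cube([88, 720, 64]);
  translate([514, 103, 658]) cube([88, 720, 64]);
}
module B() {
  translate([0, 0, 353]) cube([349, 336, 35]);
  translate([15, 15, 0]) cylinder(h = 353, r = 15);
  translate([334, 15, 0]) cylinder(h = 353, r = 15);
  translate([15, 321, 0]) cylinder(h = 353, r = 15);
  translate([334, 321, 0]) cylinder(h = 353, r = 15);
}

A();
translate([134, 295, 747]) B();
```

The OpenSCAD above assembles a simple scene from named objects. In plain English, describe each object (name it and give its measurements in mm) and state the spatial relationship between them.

A is a rectangular dining table. The top is 617×926×25 mm with its upper surface at z = 747 mm. It stands on four 88×88 mm square legs, each inset 15 mm from the nearest pair of top edges, running from the floor to the underside of the top. Four apron rails, 88 mm thick and 64 mm tall, run between adjacent legs with their top edges flush with the underside of the top and their outer faces flush with the legs' outer faces.

B is a four-legged stool. The seat is a 349×336×35 mm slab whose top surface is at z = 388 mm; four round legs, each 30 mm in diameter, run from the floor (z = 0) to the underside of the seat, each leg's axis is inset half a diameter from the nearest pair of seat edges (so the leg's bounding box is flush with the corner).

The stool is on top of the table, centred.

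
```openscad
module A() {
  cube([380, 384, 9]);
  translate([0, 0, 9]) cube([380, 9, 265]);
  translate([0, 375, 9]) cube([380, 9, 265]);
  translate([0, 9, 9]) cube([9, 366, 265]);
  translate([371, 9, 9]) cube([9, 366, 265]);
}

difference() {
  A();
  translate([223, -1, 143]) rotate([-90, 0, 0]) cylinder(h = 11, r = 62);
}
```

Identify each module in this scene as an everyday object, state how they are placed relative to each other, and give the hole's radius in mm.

The subtracted cylinder has r = 62 mm.

A is an open box. The open box has a circular hole through its front wall. The hole's radius is 62 mm.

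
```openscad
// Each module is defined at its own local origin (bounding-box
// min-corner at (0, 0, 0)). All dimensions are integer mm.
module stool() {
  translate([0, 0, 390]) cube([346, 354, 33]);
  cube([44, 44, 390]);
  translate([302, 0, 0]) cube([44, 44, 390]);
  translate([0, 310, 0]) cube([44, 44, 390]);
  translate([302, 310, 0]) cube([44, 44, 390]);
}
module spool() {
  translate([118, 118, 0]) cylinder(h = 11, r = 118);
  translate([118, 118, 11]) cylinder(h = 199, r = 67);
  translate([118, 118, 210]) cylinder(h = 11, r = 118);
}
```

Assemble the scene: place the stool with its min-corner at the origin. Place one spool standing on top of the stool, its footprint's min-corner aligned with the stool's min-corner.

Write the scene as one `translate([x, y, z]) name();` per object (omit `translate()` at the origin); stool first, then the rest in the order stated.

stool();
translate([0, 0, 423]) spool();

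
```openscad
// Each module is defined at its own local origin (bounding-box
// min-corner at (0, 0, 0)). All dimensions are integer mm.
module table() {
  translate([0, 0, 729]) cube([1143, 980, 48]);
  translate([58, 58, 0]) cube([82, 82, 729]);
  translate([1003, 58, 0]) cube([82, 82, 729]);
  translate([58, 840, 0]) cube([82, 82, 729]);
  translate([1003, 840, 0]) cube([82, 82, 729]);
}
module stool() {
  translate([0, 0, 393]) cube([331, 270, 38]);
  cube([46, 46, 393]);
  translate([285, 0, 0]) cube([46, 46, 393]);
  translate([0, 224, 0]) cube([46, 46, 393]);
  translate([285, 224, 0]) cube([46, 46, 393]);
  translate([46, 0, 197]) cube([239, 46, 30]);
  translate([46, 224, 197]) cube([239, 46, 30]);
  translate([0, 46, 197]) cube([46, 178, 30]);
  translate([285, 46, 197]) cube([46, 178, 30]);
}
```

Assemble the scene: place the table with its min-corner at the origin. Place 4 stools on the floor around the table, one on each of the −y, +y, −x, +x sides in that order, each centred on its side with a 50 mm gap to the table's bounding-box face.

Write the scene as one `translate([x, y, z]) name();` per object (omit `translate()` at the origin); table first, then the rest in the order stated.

table();
translate([406, -320, 0]) stool();
translate([406, 1030, 0]) stool();
translate([-381, 355, 0]) stool();
translate([1193, 355, 0]) stool();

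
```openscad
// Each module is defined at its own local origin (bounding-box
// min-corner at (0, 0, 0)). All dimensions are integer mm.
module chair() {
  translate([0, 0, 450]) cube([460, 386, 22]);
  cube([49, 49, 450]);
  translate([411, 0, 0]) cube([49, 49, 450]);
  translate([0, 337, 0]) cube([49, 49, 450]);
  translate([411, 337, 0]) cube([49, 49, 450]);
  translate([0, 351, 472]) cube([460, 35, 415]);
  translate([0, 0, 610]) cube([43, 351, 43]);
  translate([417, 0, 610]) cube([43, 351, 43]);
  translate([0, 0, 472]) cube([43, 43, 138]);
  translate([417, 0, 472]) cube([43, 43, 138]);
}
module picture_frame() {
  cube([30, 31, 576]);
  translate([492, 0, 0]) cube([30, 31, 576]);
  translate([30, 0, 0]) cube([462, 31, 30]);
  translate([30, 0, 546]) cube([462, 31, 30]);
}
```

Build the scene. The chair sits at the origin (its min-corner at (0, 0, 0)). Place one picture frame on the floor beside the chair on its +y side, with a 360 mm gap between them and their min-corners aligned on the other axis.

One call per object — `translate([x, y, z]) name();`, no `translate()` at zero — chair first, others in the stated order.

chair();
translate([0, 746, 0]) picture_frame();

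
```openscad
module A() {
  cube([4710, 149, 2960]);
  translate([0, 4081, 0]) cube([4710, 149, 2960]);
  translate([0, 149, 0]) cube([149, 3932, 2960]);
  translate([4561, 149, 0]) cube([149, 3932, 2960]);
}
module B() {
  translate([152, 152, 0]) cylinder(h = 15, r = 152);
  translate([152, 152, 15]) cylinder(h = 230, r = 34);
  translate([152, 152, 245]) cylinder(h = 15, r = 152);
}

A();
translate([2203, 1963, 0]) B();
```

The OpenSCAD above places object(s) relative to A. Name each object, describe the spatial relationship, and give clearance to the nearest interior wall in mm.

Clearances: x = 2054, y = 1814; minimum 1814 mm.

A is a house frame. B is a spool. The spool sits inside the house frame, centred. The clearance to the nearest interior wall is 1814 mm.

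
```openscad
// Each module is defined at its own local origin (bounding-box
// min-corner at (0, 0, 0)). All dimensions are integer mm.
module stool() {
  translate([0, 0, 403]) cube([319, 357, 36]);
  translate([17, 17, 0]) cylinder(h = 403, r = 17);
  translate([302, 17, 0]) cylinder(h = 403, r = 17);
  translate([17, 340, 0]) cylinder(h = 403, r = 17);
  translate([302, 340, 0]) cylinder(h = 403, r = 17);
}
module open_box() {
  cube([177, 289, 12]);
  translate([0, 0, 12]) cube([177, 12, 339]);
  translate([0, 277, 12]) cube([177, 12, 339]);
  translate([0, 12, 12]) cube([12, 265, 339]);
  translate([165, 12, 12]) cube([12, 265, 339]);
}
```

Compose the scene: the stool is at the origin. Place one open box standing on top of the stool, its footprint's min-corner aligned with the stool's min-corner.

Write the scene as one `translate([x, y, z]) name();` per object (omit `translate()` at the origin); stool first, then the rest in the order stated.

stool();
translate([0, 0, 439]) open_box();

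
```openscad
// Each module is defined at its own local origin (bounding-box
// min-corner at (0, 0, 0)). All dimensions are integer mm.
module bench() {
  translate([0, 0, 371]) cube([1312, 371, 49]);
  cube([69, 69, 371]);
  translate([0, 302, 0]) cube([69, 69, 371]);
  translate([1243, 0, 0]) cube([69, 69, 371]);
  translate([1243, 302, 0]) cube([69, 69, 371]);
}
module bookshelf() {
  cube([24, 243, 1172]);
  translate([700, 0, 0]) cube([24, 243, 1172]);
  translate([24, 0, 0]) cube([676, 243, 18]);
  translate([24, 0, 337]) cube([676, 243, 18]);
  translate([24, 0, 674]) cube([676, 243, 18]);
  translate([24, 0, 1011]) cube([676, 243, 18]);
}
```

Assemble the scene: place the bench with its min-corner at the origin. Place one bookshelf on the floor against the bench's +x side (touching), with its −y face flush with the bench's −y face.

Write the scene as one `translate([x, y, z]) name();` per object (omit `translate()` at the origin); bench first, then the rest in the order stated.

bench();
translate([1312, 0, 0]) bookshelf();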